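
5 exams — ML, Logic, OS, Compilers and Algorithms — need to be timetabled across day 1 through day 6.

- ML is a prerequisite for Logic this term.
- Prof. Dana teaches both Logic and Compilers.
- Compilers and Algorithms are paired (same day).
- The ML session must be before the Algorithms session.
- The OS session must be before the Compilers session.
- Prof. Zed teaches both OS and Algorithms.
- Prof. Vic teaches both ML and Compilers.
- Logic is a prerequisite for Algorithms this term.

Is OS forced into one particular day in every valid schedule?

No

OS can be day 1 (e.g. Algorithms=day 3, Compilers=day 3, ML=day 1, OS=day 1, Logic=day 2) or day 2 (e.g. Compilers in day 3; Algorithms in day 3; OS in day 2; ML in day 1; Logic in day 2).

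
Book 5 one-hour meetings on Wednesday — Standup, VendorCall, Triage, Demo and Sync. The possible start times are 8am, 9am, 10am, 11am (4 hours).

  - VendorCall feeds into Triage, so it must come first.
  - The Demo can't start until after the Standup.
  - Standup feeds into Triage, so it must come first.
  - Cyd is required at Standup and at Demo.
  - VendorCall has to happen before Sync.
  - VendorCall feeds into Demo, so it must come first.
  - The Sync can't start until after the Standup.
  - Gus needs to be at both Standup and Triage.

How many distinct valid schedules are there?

56

Splitting on Standup: it can be 8am (36), 9am (17), 10am (3). Listing each branch's schedules as (VendorCall, Triage, Demo, Sync):
Standup=8am: (8am,9am,9am,9am) (8am,9am,9am,10am) (8am,9am,9am,11am) (8am,9am,10am,9am) (8am,9am,10am,10am) (8am,9am,10am,11am) (8am,9am,11am,9am) (8am,9am,11am,10am) (8am,9am,11am,11am) (8am,10am,9am,9am) (8am,10am,9am,10am) (8am,10am,9am,11am) (8am,10am,10am,9am) (8am,10am,10am,10am) (8am,10am,10am,11am) (8am,10am,11am,9am) (8am,10am,11am,10am) (8am,10am,11am,11am) (8am,11am,9am,9am) (8am,11am,9am,10am) (8am,11am,9am,11am) (8am,11am,10am,9am) (8am,11am,10am,10am) (8am,11am,10am,11am) (8am,11am,11am,9am) (8am,11am,11am,10am) (8am,11am,11am,11am) (9am,10am,10am,10am) (9am,10am,10am,11am) (9am,10am,11am,10am) (9am,10am,11am,11am) (9am,11am,10am,10am) (9am,11am,10am,11am) (9am,11am,11am,10am) (9am,11am,11am,11am) (10am,11am,11am,11am) — 36.
Standup=9am: (8am,10am,10am,10am) (8am,10am,10am,11am) (8am,10am,11am,10am) (8am,10am,11am,11am) (8am,11am,10am,10am) (8am,11am,10am,11am) (8am,11am,11am,10am) (8am,11am,11am,11am) (9am,10am,10am,10am) (9am,10am,10am,11am) (9am,10am,11am,10am) (9am,10am,11am,11am) (9am,11am,10am,10am) (9am,11am,10am,11am) (9am,11am,11am,10am) (9am,11am,11am,11am) (10am,11am,11am,11am) — 17.
Standup=10am: (8am,11am,11am,11am) (9am,11am,11am,11am) (10am,11am,11am,11am) — 3.
Summing: 36 + 17 + 3 = 56.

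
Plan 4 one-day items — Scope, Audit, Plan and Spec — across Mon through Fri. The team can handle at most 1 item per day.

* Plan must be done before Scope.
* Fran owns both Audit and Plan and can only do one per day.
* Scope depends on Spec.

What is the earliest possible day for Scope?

Wed

Precedence pushes Scope to at least Tue.
Scope at Wed is achievable: Audit -> Thu, Scope -> Wed, Spec -> Tue, Plan -> Mon.
Nothing earlier works — the conflict and capacity constraints rule out every day before Wed.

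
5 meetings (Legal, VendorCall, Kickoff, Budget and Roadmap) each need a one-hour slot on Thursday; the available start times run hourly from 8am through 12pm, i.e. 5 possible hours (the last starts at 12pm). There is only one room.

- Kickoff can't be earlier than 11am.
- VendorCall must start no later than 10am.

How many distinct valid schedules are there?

36

Splitting on Legal: it can be 8am (8), 9am (8), 10am (8), 11am (6), 12pm (6). Listing each branch's schedules as (VendorCall, Kickoff, Budget, Roadmap):
Legal=8am: (9am,11am,10am,12pm) (9am,11am,12pm,10am) (9am,12pm,10am,11am) (9am,12pm,11am,10am) (10am,11am,9am,12pm) (10am,11am,12pm,9am) (10am,12pm,9am,11am) (10am,12pm,11am,9am) — 8.
Legal=9am: (8am,11am,10am,12pm) (8am,11am,12pm,10am) (8am,12pm,10am,11am) (8am,12pm,11am,10am) (10am,11am,8am,12pm) (10am,11am,12pm,8am) (10am,12pm,8am,11am) (10am,12pm,11am,8am) — 8.
Legal=10am: (8am,11am,9am,12pm) (8am,11am,12pm,9am) (8am,12pm,9am,11am) (8am,12pm,11am,9am) (9am,11am,8am,12pm) (9am,11am,12pm,8am) (9am,12pm,8am,11am) (9am,12pm,11am,8am) — 8.
Legal=11am: (8am,12pm,9am,10am) (8am,12pm,10am,9am) (9am,12pm,8am,10am) (9am,12pm,10am,8am) (10am,12pm,8am,9am) (10am,12pm,9am,8am) — 6.
Legal=12pm: (8am,11am,9am,10am) (8am,11am,10am,9am) (9am,11am,8am,10am) (9am,11am,10am,8am) (10am,11am,8am,9am) (10am,11am,9am,8am) — 6.
Summing: 8 + 8 + 8 + 6 + 6 = 36.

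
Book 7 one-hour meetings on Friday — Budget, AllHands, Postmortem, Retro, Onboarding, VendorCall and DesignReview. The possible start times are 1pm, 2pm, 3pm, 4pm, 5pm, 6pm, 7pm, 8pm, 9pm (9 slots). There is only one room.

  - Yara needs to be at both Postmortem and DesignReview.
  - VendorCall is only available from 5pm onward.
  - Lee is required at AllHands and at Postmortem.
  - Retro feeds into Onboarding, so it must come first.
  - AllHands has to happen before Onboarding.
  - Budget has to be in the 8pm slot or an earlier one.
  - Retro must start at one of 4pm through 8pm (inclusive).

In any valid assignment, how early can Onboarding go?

Precedence pushes Onboarding to at least 5pm.
Onboarding at 5pm is achievable: Onboarding -> 5pm; Postmortem -> 3pm; Retro -> 4pm; AllHands -> 2pm; VendorCall -> 6pm; DesignReview -> 7pm; Budget -> 1pm.

5pm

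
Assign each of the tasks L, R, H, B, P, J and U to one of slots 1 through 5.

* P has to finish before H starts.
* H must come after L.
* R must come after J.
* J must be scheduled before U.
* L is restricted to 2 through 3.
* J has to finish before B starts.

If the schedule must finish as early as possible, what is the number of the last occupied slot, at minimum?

3

The precedence chain requires at least 2 distinct slots.
Propagating the time windows through the other constraints, H can't land before 3, so the schedule must run through at least slot 3.
3 works (last occupied slot: 3): for example L -> 2, U -> 2, R -> 2, P -> 1, B -> 2, J -> 1, H -> 3.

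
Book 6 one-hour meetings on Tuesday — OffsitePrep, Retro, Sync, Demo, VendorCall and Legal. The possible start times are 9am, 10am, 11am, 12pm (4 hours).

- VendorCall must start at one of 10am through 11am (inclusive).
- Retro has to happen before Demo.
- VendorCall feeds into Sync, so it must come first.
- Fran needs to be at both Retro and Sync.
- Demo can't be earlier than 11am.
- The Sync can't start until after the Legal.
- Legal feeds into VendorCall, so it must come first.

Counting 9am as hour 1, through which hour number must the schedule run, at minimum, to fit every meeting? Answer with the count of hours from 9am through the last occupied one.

3 hours

The precedence chain requires at least 3 distinct hours.
3 works (last occupied hour: 11am): for example Legal in 9am; Sync in 11am; Retro in 9am; Demo in 11am; VendorCall in 10am; OffsitePrep in 9am.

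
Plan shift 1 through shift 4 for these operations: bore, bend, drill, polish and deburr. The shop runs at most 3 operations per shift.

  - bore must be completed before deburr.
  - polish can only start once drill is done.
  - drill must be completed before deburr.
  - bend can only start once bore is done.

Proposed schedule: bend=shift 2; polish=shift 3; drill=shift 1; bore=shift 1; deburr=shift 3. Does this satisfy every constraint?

The shop runs at most 3 operations per shift — holds.
bend can only start once bore is done — holds.
drill must be completed before deburr — holds.
bore must be completed before deburr — holds.
polish can only start once drill is done — holds.

Yes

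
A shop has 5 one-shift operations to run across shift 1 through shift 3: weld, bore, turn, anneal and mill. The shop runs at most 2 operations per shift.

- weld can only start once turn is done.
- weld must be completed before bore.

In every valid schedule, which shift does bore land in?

Precedence pushes bore to at least shift 3.
So bore is pinned to shift 3.

shift 3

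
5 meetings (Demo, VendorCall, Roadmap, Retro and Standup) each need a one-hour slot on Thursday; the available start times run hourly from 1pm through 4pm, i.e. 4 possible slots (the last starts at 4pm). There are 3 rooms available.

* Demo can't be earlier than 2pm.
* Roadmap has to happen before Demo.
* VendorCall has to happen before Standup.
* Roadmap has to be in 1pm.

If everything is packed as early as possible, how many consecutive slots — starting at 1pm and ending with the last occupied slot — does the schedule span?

The precedence chain requires at least 2 distinct slots.
With at most 3 per slot and 5 meetings, at least 2 slots are needed.
2 works (last occupied slot: 2pm): for example Standup=2pm, Demo=2pm, Roadmap=1pm, VendorCall=1pm, Retro=1pm.

2 slots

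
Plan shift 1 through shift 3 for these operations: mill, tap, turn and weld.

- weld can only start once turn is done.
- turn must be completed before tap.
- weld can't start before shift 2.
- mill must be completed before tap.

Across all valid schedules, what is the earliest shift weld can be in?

Weld is available from shift 2.
weld at shift 2 is achievable: weld in shift 2, tap in shift 2, mill in shift 1, turn in shift 1.

shift 2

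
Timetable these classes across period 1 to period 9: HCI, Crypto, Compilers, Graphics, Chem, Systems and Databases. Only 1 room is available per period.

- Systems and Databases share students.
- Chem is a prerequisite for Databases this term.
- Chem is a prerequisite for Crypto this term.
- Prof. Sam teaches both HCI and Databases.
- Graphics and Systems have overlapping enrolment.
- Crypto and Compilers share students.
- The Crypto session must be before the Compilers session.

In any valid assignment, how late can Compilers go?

period 9

Precedence pushes Compilers to at least period 3.
Compilers at period 9 is achievable: Crypto in period 2; Chem in period 1; HCI in period 4; Compilers in period 9; Systems in period 6; Graphics in period 5; Databases in period 3.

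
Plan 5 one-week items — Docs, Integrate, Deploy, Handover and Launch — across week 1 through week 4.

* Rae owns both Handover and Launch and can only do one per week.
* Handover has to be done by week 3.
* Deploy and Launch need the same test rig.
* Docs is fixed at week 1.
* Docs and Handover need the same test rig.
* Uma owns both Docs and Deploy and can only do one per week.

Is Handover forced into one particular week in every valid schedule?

No

Handover can be week 2 (e.g. Launch in week 1, Docs in week 1, Deploy in week 2, Handover in week 2, Integrate in week 1) or week 3 (e.g. Docs in week 1; Integrate in week 1; Deploy in week 2; Handover in week 3; Launch in week 1).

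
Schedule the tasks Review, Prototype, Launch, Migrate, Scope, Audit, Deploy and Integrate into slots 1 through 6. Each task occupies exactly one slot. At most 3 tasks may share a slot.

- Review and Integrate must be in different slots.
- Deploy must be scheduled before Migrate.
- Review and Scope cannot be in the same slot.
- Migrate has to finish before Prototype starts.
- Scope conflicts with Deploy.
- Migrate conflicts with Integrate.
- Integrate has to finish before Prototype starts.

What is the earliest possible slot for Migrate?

2

Precedence pushes Migrate to at least 2; downstream work caps Migrate at 5.
Migrate at 2 is achievable: Deploy in 1; Migrate in 2; Review in 2; Prototype in 3; Audit in 2; Integrate in 1; Scope in 3; Launch in 1.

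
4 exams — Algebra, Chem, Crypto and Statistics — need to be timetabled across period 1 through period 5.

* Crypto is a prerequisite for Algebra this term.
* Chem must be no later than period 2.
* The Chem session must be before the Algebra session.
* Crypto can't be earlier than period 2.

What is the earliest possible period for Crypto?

period 2

Crypto is available from period 2; downstream work caps Crypto at period 4.
Crypto at period 2 is achievable: Statistics=period 1, Algebra=period 3, Chem=period 1, Crypto=period 2.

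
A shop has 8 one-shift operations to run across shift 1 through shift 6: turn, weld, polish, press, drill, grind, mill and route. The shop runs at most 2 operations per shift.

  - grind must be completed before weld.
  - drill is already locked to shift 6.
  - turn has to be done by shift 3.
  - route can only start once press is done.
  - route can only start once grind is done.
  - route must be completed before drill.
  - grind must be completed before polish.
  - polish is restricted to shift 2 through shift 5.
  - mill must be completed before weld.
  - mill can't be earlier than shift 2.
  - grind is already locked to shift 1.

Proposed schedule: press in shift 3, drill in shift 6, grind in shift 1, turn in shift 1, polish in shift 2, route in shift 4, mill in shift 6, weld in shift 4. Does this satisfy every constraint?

grind must be completed before weld — holds.
grind is already locked to shift 1 — holds.
route can only start once grind is done — holds.
The shop runs at most 2 operations per shift — holds.
drill is already locked to shift 6 — holds.
mill must be completed before weld — violated.
grind must be completed before polish — holds.
route must be completed before drill — holds.
route can only start once press is done — holds.
turn has to be done by shift 3 — holds.
polish is restricted to shift 2 through shift 5 — holds.
mill can't be earlier than shift 2 — holds.

Invalid. mill must be completed before weld.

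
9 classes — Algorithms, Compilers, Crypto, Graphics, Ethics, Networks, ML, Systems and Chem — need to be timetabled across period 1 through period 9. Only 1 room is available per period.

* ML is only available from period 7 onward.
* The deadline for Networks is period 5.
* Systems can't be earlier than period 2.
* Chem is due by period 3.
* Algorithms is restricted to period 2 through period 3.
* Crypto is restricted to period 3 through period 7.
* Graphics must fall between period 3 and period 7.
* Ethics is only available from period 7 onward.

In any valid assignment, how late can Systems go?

Systems is available from period 2.
Systems at period 9 is achievable: Graphics in period 4; Chem in period 1; Crypto in period 3; Ethics in period 7; Networks in period 5; Algorithms in period 2; Systems in period 9; ML in period 8; Compilers in period 6.

period 9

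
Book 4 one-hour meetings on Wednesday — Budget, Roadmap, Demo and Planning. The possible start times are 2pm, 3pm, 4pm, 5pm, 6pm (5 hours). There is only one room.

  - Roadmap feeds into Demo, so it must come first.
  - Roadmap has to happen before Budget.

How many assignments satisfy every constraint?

40

Splitting on Budget: it can be 3pm (6), 4pm (10), 5pm (12), 6pm (12). Listing each branch's schedules as (Roadmap, Demo, Planning):
Budget=3pm: (2pm,4pm,5pm) (2pm,4pm,6pm) (2pm,5pm,4pm) (2pm,5pm,6pm) (2pm,6pm,4pm) (2pm,6pm,5pm) — 6.
Budget=4pm: (2pm,3pm,5pm) (2pm,3pm,6pm) (2pm,5pm,3pm) (2pm,5pm,6pm) (2pm,6pm,3pm) (2pm,6pm,5pm) (3pm,5pm,2pm) (3pm,5pm,6pm) (3pm,6pm,2pm) (3pm,6pm,5pm) — 10.
Budget=5pm: (2pm,3pm,4pm) (2pm,3pm,6pm) (2pm,4pm,3pm) (2pm,4pm,6pm) (2pm,6pm,3pm) (2pm,6pm,4pm) (3pm,4pm,2pm) (3pm,4pm,6pm) (3pm,6pm,2pm) (3pm,6pm,4pm) (4pm,6pm,2pm) (4pm,6pm,3pm) — 12.
Budget=6pm: (2pm,3pm,4pm) (2pm,3pm,5pm) (2pm,4pm,3pm) (2pm,4pm,5pm) (2pm,5pm,3pm) (2pm,5pm,4pm) (3pm,4pm,2pm) (3pm,4pm,5pm) (3pm,5pm,2pm) (3pm,5pm,4pm) (4pm,5pm,2pm) (4pm,5pm,3pm) — 12.
Summing: 6 + 10 + 12 + 12 = 40.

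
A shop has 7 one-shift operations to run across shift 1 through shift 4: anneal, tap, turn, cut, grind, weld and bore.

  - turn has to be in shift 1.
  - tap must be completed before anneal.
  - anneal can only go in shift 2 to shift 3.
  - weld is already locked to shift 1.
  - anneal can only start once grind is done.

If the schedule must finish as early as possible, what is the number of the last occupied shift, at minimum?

2

The precedence chain requires at least 2 distinct shifts.
2 works (last occupied shift: shift 2): for example anneal in shift 2; grind in shift 1; cut in shift 1; turn in shift 1; weld in shift 1; tap in shift 1; bore in shift 1.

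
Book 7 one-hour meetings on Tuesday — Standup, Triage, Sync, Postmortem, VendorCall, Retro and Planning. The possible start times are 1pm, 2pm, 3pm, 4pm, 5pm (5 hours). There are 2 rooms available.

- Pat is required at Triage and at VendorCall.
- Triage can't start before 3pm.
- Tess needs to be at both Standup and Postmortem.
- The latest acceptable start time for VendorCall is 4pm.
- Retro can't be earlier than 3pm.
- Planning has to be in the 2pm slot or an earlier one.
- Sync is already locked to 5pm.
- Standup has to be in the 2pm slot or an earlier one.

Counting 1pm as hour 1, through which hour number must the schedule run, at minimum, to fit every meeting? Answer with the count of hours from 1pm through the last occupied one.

5

With at most 2 per hour and 7 meetings, at least 4 hours are needed.
Sync can't be placed before 5pm — that is hour 5 counting from 1pm — so the schedule must run through at least 5 hours.
5 works (last occupied hour: 5pm): for example Triage -> 3pm; Standup -> 1pm; Retro -> 3pm; VendorCall -> 2pm; Sync -> 5pm; Planning -> 1pm; Postmortem -> 2pm.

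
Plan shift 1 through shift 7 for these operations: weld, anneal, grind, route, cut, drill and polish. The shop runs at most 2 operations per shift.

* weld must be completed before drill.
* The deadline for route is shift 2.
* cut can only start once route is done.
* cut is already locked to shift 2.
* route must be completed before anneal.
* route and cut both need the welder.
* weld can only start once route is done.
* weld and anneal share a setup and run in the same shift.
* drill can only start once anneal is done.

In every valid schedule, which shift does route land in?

shift 1

route's window is shift 1–shift 2.
cut is fixed at shift 2, and route can't share a shift with cut.
So route must be shift 1.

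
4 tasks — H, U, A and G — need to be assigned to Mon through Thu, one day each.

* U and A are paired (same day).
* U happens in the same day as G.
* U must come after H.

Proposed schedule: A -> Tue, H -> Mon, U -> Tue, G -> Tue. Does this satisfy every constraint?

U must come after H — holds.
U happens in the same day as G — holds.
U and A are paired (same day) — holds.

Valid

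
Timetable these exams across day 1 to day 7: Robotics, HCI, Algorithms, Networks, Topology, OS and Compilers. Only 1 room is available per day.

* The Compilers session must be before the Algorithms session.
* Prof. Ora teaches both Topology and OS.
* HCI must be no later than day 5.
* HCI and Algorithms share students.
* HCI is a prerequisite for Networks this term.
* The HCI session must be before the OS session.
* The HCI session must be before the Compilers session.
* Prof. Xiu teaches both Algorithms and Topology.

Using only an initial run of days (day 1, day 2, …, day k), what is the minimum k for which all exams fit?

7 days

The precedence chain requires at least 3 distinct days.
With at most 1 per day and 7 exams, at least 7 days are needed.
7 works (last occupied day: day 7): for example Algorithms in day 3; Topology in day 7; OS in day 5; Compilers in day 2; HCI in day 1; Networks in day 4; Robotics in day 6.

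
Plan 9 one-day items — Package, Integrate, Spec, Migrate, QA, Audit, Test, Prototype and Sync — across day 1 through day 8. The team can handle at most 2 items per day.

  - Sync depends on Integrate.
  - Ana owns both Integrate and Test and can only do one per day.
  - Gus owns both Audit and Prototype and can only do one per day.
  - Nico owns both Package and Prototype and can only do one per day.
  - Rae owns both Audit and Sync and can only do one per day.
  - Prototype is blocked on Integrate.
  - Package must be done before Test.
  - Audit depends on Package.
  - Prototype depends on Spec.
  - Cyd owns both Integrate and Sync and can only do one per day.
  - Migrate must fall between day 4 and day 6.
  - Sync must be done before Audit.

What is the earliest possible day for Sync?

day 2

Precedence pushes Sync to at least day 2; downstream work caps Sync at day 7.
Sync at day 2 is achievable: Prototype -> day 4, Sync -> day 2, Test -> day 3, QA -> day 5, Integrate -> day 1, Package -> day 1, Migrate -> day 4, Audit -> day 3, Spec -> day 2.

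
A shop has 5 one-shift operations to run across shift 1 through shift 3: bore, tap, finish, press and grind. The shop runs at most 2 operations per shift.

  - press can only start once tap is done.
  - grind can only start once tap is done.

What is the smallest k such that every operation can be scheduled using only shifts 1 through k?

3 shifts

The precedence chain requires at least 2 distinct shifts.
With at most 2 per shift and 5 operations, at least 3 shifts are needed.
3 works (last occupied shift: shift 3): for example finish=shift 3, grind=shift 2, press=shift 2, tap=shift 1, bore=shift 1.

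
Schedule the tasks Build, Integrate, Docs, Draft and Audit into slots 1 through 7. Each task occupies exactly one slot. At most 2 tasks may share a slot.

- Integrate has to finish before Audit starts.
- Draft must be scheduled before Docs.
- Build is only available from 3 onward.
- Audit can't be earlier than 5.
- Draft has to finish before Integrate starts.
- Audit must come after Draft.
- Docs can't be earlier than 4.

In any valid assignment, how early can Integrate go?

Precedence pushes Integrate to at least 2; downstream work caps Integrate at 6.
Integrate at 2 is achievable: Docs=4; Audit=5; Draft=1; Build=3; Integrate=2.

2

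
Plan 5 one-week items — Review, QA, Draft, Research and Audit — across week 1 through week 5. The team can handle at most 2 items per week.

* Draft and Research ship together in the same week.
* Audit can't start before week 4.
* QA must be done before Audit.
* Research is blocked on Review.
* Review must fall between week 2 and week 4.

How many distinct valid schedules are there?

Splitting on Review: it can be week 2 (11), week 3 (6), week 4 (3). Listing each branch's schedules as (QA, Draft, Research, Audit) by week number:
Review=week 2: (1,3,3,4) (1,3,3,5) (1,4,4,5) (1,5,5,4) (2,3,3,4) (2,3,3,5) (2,4,4,5) (2,5,5,4) (3,4,4,5) (3,5,5,4) (4,3,3,5) — 11.
Review=week 3: (1,4,4,5) (1,5,5,4) (2,4,4,5) (2,5,5,4) (3,4,4,5) (3,5,5,4) — 6.
Review=week 4: (1,5,5,4) (2,5,5,4) (3,5,5,4) — 3.
Summing: 11 + 6 + 3 = 20.

20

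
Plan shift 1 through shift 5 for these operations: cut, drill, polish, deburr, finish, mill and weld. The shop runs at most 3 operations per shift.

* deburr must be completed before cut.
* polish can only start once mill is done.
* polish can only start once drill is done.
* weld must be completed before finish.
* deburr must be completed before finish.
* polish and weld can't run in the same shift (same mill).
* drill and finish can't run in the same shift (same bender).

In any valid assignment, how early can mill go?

shift 1

Downstream work caps mill at shift 4.
mill at shift 1 is achievable: deburr -> shift 1; mill -> shift 1; polish -> shift 2; weld -> shift 3; drill -> shift 1; cut -> shift 2; finish -> shift 4.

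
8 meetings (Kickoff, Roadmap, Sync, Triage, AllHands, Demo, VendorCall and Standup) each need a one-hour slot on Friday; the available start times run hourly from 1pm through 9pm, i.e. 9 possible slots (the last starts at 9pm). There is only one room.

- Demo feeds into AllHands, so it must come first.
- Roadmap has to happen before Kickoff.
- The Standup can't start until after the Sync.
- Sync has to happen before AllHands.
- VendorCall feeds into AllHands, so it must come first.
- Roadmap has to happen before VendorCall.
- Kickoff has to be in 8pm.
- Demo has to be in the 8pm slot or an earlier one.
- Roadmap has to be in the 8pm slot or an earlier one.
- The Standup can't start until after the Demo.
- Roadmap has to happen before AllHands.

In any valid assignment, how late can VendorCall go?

7pm

Precedence pushes VendorCall to at least 2pm; downstream work caps VendorCall at 8pm.
VendorCall at 7pm is achievable: Kickoff in 8pm; VendorCall in 7pm; Sync in 3pm; Demo in 2pm; Roadmap in 1pm; Triage in 5pm; Standup in 4pm; AllHands in 9pm.
Nothing later works — the capacity limit rule out every slot after 7pm.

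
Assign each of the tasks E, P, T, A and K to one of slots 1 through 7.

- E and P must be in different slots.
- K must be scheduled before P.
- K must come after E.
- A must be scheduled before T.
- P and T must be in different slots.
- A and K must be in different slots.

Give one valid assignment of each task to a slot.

E -> 1; A -> 1; P -> 3; K -> 2; T -> 2

Checking: K(2) before P(3); A(1) before T(2); E(1) before K(2); E(1) != P(3); P(3) != T(2); A(1) != K(2).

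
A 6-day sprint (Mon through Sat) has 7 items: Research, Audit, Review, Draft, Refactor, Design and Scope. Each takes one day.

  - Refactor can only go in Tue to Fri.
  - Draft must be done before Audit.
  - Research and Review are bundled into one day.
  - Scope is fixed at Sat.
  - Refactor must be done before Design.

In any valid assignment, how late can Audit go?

Precedence pushes Audit to at least Tue.
Audit at Sat is achievable: Audit in Sat; Draft in Mon; Research in Mon; Review in Mon; Scope in Sat; Refactor in Tue; Design in Wed.

Sat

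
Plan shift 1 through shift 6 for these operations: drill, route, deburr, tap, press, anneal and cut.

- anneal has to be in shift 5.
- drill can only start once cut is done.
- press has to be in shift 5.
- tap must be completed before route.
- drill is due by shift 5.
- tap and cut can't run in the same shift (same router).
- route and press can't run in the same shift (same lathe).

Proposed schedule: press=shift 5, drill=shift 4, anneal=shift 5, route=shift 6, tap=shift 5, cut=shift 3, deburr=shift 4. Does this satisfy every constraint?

press has to be in shift 5 — holds.
anneal has to be in shift 5 — holds.
tap must be completed before route — holds.
tap and cut can't run in the same shift (same router) — holds.
route and press can't run in the same shift (same lathe) — holds.
drill can only start once cut is done — holds.
drill is due by shift 5 — holds.

Yes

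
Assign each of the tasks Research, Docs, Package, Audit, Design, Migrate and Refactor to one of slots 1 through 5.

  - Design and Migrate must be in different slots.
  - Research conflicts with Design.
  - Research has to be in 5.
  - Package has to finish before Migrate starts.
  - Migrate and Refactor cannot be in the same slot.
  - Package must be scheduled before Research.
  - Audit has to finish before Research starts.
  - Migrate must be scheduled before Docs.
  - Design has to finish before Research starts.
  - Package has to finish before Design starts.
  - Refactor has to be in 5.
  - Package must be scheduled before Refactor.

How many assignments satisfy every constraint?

Splitting on Docs: it can be 3 (8), 4 (20), 5 (32). Listing each branch's schedules as (Research, Package, Audit, Design, Migrate, Refactor):
Docs=3: (5,1,1,3,2,5) (5,1,1,4,2,5) (5,1,2,3,2,5) (5,1,2,4,2,5) (5,1,3,3,2,5) (5,1,3,4,2,5) (5,1,4,3,2,5) (5,1,4,4,2,5) — 8.
Docs=4: (5,1,1,2,3,5) (5,1,1,3,2,5) (5,1,1,4,2,5) (5,1,1,4,3,5) (5,1,2,2,3,5) (5,1,2,3,2,5) (5,1,2,4,2,5) (5,1,2,4,3,5) (5,1,3,2,3,5) (5,1,3,3,2,5) (5,1,3,4,2,5) (5,1,3,4,3,5) (5,1,4,2,3,5) (5,1,4,3,2,5) (5,1,4,4,2,5) (5,1,4,4,3,5) (5,2,1,4,3,5) (5,2,2,4,3,5) (5,2,3,4,3,5) (5,2,4,4,3,5) — 20.
Docs=5: (5,1,1,2,3,5) (5,1,1,2,4,5) (5,1,1,3,2,5) (5,1,1,3,4,5) (5,1,1,4,2,5) (5,1,1,4,3,5) (5,1,2,2,3,5) (5,1,2,2,4,5) (5,1,2,3,2,5) (5,1,2,3,4,5) (5,1,2,4,2,5) (5,1,2,4,3,5) (5,1,3,2,3,5) (5,1,3,2,4,5) (5,1,3,3,2,5) (5,1,3,3,4,5) (5,1,3,4,2,5) (5,1,3,4,3,5) (5,1,4,2,3,5) (5,1,4,2,4,5) (5,1,4,3,2,5) (5,1,4,3,4,5) (5,1,4,4,2,5) (5,1,4,4,3,5) (5,2,1,3,4,5) (5,2,1,4,3,5) (5,2,2,3,4,5) (5,2,2,4,3,5) (5,2,3,3,4,5) (5,2,3,4,3,5) (5,2,4,3,4,5) (5,2,4,4,3,5) — 32.
Summing: 8 + 20 + 32 = 60.

60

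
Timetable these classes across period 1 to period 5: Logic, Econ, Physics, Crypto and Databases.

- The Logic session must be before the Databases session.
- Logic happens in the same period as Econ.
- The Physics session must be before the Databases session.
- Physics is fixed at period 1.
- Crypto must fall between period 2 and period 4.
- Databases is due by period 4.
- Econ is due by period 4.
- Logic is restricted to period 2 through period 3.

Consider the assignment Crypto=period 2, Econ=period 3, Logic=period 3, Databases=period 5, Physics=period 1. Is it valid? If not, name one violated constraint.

No. Databases is due by period 4 is not satisfied.

Physics is fixed at period 1 — holds.
Logic happens in the same period as Econ — holds.
Logic is restricted to period 2 through period 3 — holds.
The Logic session must be before the Databases session — holds.
Crypto must fall between period 2 and period 4 — holds.
Econ is due by period 4 — holds.
The Physics session must be before the Databases session — holds.
Databases is due by period 4 — violated.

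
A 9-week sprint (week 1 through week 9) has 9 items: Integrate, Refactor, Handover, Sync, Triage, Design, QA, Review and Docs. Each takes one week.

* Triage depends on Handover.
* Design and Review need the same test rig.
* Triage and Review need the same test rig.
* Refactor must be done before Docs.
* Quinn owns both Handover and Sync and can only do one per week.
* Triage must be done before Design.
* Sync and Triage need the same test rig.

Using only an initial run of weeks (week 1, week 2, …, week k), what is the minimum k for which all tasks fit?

3

The precedence chain requires at least 3 distinct weeks.
3 works (last occupied week: week 3): for example Design -> week 3; Handover -> week 1; QA -> week 1; Refactor -> week 1; Review -> week 1; Docs -> week 2; Integrate -> week 1; Triage -> week 2; Sync -> week 3.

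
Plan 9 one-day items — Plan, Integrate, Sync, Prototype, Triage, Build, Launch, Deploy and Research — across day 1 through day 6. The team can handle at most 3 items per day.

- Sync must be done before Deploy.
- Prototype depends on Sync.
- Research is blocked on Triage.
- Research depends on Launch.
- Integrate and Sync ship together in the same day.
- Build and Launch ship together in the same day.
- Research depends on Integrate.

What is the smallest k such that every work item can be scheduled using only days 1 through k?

The precedence chain requires at least 2 distinct days.
With at most 3 per day and 9 work items, at least 3 days are needed.
3 works (last occupied day: day 3): for example Integrate -> day 1; Sync -> day 1; Research -> day 3; Build -> day 2; Triage -> day 1; Launch -> day 2; Deploy -> day 3; Prototype -> day 2; Plan -> day 3.

3 days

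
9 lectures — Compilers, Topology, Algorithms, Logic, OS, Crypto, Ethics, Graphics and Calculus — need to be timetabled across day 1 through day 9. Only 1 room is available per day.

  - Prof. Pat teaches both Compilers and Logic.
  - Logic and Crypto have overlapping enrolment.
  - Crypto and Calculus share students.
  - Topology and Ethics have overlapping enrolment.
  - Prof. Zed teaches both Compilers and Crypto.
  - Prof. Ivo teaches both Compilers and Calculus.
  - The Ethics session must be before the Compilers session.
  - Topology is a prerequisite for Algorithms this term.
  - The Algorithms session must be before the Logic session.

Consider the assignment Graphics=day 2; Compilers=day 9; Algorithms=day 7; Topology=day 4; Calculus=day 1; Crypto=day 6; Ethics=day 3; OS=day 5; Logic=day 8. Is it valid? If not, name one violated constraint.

Valid

The Ethics session must be before the Compilers session — holds.
Logic and Crypto have overlapping enrolment — holds.
Prof. Ivo teaches both Compilers and Calculus — holds.
Topology and Ethics have overlapping enrolment — holds.
Prof. Zed teaches both Compilers and Crypto — holds.
Only 1 room is available per day — holds.
Prof. Pat teaches both Compilers and Logic — holds.
The Algorithms session must be before the Logic session — holds.
Crypto and Calculus share students — holds.
Topology is a prerequisite for Algorithms this term — holds.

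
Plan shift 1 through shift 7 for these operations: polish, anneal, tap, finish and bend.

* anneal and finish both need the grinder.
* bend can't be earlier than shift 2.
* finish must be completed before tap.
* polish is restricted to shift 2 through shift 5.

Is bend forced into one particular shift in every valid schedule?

No

bend can be shift 2 (e.g. tap -> shift 2, finish -> shift 1, anneal -> shift 2, polish -> shift 2, bend -> shift 2) or shift 3 (e.g. bend -> shift 3; anneal -> shift 2; tap -> shift 2; polish -> shift 2; finish -> shift 1).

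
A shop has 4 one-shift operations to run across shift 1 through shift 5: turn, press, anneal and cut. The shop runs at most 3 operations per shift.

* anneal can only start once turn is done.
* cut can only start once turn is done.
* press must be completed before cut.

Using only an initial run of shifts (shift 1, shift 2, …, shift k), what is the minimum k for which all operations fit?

2

The precedence chain requires at least 2 distinct shifts.
With at most 3 per shift and 4 operations, at least 2 shifts are needed.
2 works (last occupied shift: shift 2): for example press=shift 1; cut=shift 2; turn=shift 1; anneal=shift 2.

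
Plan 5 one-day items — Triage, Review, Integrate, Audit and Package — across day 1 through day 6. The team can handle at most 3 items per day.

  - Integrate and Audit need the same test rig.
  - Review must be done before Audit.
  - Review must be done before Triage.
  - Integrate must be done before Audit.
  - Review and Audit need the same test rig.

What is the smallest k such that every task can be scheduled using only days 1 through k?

The precedence chain requires at least 2 distinct days.
With at most 3 per day and 5 tasks, at least 2 days are needed.
2 works (last occupied day: day 2): for example Review in day 1; Integrate in day 1; Audit in day 2; Package in day 1; Triage in day 2.

2 days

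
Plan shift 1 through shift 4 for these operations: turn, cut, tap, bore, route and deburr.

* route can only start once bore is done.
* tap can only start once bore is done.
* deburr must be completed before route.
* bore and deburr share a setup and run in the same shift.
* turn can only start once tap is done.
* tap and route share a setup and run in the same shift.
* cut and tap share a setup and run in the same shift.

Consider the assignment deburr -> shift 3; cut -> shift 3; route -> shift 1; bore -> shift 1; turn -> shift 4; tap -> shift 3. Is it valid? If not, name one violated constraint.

No. deburr must be completed before route is not satisfied.

bore and deburr share a setup and run in the same shift — violated.
tap can only start once bore is done — holds.
cut and tap share a setup and run in the same shift — holds.
route can only start once bore is done — violated.
turn can only start once tap is done — holds.
tap and route share a setup and run in the same shift — violated.
deburr must be completed before route — violated.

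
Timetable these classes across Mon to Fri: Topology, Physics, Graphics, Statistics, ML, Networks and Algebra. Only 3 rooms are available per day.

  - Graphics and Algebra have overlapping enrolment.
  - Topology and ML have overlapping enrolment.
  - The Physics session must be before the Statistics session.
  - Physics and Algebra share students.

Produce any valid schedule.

Physics=Mon, Statistics=Tue, Topology=Mon, Networks=Tue, Algebra=Wed, Graphics=Mon, ML=Tue

Checking: Physics(Mon) before Statistics(Tue); Graphics(Mon) != Algebra(Wed); Topology(Mon) != ML(Tue); Physics(Mon) != Algebra(Wed); max 3 per day (cap 3).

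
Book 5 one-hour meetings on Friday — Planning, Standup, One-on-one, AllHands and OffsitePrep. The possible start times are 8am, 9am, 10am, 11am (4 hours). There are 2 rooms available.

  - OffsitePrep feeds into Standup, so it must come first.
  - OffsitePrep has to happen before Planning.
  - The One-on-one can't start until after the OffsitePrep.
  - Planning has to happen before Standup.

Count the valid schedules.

Splitting on Planning: it can be 9am (20), 10am (16). Listing each branch's schedules as (Standup, One-on-one, AllHands, OffsitePrep):
Planning=9am: (10am,9am,8am,8am) (10am,9am,10am,8am) (10am,9am,11am,8am) (10am,10am,8am,8am) (10am,10am,9am,8am) (10am,10am,11am,8am) (10am,11am,8am,8am) (10am,11am,9am,8am) (10am,11am,10am,8am) (10am,11am,11am,8am) (11am,9am,8am,8am) (11am,9am,10am,8am) (11am,9am,11am,8am) (11am,10am,8am,8am) (11am,10am,9am,8am) (11am,10am,10am,8am) (11am,10am,11am,8am) (11am,11am,8am,8am) (11am,11am,9am,8am) (11am,11am,10am,8am) — 20.
Planning=10am: (11am,9am,8am,8am) (11am,9am,9am,8am) (11am,9am,10am,8am) (11am,9am,11am,8am) (11am,10am,8am,8am) (11am,10am,8am,9am) (11am,10am,9am,8am) (11am,10am,9am,9am) (11am,10am,11am,8am) (11am,10am,11am,9am) (11am,11am,8am,8am) (11am,11am,8am,9am) (11am,11am,9am,8am) (11am,11am,9am,9am) (11am,11am,10am,8am) (11am,11am,10am,9am) — 16.
Summing: 20 + 16 = 36.

36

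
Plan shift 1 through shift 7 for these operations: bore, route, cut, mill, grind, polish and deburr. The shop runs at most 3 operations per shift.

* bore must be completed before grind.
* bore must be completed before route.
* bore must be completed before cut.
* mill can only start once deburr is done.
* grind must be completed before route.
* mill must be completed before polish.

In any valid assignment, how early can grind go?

Precedence pushes grind to at least shift 2; downstream work caps grind at shift 6.
grind at shift 2 is achievable: bore -> shift 1, polish -> shift 3, mill -> shift 2, route -> shift 3, cut -> shift 2, deburr -> shift 1, grind -> shift 2.

shift 2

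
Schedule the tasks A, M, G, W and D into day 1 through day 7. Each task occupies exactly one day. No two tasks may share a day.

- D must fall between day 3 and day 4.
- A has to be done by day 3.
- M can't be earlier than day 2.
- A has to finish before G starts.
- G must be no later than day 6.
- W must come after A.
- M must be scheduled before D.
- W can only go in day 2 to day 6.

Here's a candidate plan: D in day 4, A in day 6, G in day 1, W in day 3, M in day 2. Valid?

No — it violates: A has to finish before G starts

W must come after A — violated.
D must fall between day 3 and day 4 — holds.
M can't be earlier than day 2 — holds.
A has to be done by day 3 — violated.
M must be scheduled before D — holds.
A has to finish before G starts — violated.
No two tasks may share a day — holds.
W can only go in day 2 to day 6 — holds.
G must be no later than day 6 — holds.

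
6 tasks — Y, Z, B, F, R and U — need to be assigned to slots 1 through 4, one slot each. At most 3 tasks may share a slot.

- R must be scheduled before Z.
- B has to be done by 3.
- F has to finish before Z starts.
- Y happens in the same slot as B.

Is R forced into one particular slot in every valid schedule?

No

R can be 1 (e.g. U=2, R=1, Y=1, F=2, Z=3, B=1) or 2 (e.g. R -> 2, Y -> 1, Z -> 3, F -> 1, B -> 1, U -> 2).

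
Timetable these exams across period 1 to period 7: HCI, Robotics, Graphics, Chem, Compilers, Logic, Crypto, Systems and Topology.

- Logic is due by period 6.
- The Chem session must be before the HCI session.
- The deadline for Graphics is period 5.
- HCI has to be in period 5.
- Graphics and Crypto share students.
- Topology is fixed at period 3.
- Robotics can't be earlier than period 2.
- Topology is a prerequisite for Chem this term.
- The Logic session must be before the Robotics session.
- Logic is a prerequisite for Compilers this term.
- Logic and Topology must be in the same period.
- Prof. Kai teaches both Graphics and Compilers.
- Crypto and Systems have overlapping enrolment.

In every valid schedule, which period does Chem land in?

Topology is fixed at period 3 and must come before Chem, so Chem is at least period 4.
HCI is fixed at period 5 and must come after Chem, so Chem is at most period 4.
So Chem must be period 4.

period 4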